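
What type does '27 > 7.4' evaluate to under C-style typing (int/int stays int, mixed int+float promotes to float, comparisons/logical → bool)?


Operand types: int > float
Rule: comparison yields bool
Result type: bool


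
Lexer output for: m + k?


Scan left to right, longest-match per lexeme
Tokens: ID(m), OP(+), ID(k)


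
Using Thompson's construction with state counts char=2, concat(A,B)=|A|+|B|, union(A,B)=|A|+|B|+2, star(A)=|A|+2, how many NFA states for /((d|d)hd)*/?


Syntax tree has 4 char leaf(s), 1 union(s), 1 star(s)
chars contribute 4×2 = 8; each union adds +2; each star adds +2
Total: 8 + 2 + 2 = 12 states


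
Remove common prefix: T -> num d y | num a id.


Common prefix: 'num'
Factored: T -> num T', T' -> d y | a id


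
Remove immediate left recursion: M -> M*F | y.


Left-recursive alternatives: M*F; non-recursive: y
Introduce M': M -> yM', M' -> *FM' | ε


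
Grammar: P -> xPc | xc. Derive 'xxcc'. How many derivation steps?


Derivation: P => xPc => xxcc
Steps: 2


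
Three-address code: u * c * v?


Break into single-operator statements:
t1 = u * c
t2 = t1 * v


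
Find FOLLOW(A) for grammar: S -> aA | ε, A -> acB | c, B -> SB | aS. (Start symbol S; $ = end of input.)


$ ∈ FOLLOW(S). For each A -> αBβ: add FIRST(β)\{ε} to FOLLOW(B); if β nullable, add FOLLOW(A).
FOLLOW(A) = {$, a}


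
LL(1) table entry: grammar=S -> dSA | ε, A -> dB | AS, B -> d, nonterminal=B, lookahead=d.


For [B, d]: 'd' ∈ FIRST(d)
Entry: B -> d


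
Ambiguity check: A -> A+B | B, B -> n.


precedence layered via separate nonterminal B: deterministic
Unambiguous


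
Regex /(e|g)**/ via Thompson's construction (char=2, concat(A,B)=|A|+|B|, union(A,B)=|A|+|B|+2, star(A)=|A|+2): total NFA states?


Syntax tree has 2 char leaf(s), 1 union(s), 2 star(s)
chars contribute 2×2 = 4; each union adds +2; each star adds +2
Total: 4 + 2 + 4 = 10 states


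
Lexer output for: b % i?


Scan left to right, longest-match per lexeme
Tokens: ID(b), OP(%), ID(i)


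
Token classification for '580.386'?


Pattern: digits with a decimal point
Type: FLOAT_LITERAL


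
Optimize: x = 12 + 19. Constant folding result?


12 + 19 = 31 at compile time
Optimized: x = 31


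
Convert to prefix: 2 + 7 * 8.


'*' binds tighter: tree is (+ 2 (* 7 8))
Prefix: + 2 * 7 8


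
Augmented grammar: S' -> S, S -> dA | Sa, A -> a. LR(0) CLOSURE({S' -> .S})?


Start: S' -> .S
For each item with dot before a nonterminal B, add B -> .γ for every B-production
Closure: [S' -> .S, S -> .dA, S -> .Sa]


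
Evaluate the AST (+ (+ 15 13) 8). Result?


Evaluate inner: (+ 15 13) = 28
Evaluate root: (+ 28 8) = 36
Result: 36


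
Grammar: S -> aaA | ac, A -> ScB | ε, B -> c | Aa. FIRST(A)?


Per alternative of A: FIRST(ScB) = {a}; FIRST(ε) = {ε}
FIRST(A) = {a, ε}


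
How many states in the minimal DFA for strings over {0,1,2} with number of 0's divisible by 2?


Track (count of 0) mod 2: states 0..1, accept at 0
Minimal DFA: 2 states


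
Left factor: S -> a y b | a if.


Common prefix: 'a'
Factored: S -> a S', S' -> y b | if


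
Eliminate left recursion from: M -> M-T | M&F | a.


Left-recursive alternatives: M-T, M&F; non-recursive: a
Introduce M': M -> aM', M' -> -TM' | &FM' | ε


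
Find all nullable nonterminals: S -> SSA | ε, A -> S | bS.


A nonterminal is nullable iff some alternative derives ε (directly, or every symbol in it is nullable)
Nullable: {A, S}


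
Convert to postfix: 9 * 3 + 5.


Left to right (same or higher precedence on left)
Postfix: 9 3 * 5 +


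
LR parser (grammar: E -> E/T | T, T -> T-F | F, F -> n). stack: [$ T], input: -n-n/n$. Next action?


shift '-' to continue T -> T-F
Action: shift


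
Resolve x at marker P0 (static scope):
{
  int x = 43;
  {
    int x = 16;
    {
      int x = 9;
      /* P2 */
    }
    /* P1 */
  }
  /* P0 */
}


x declared in the same block as P0
x = 43


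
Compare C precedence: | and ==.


'==' is equality (level 6); '|' is bitwise OR (level 3)
Higher level binds tighter
'==' has higher precedence than '|'


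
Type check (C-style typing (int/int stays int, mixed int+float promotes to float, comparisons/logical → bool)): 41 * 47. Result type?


Operand types: int * int
Rule: mixed int/float promotes to float; int/int stays int
Result type: int


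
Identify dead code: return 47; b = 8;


statement follows a return and is unreachable
Dead: 'b = 8'


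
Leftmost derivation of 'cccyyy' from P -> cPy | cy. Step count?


Derivation: P => cPy => ccPyy => cccyyy
Steps: 3


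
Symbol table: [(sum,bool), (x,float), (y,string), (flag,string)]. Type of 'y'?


Lookup 'y' → type string


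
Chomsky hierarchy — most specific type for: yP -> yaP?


LHS has context (more than one symbol) and |LHS| ≤ |RHS|
Classification: Type 1 (Context-Sensitive)


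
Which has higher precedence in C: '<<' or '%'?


'%' is multiplicative (level 10); '<<' is shift (level 8)
Higher level binds tighter
'%' has higher precedence than '<<'


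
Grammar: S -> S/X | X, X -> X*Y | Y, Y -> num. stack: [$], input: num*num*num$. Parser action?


no handle on stack; shift 'num'
Action: shift


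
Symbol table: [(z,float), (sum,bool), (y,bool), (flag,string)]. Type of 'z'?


Lookup 'z' → type float


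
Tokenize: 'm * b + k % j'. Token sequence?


Scan left to right, longest-match per lexeme
Tokens: ID(m), OP(*), ID(b), OP(+), ID(k), OP(%), ID(j)


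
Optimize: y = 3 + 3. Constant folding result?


3 + 3 = 6 at compile time
Optimized: y = 6


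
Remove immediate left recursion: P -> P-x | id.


Left-recursive alternatives: P-x; non-recursive: id
Introduce P': P -> idP', P' -> -xP' | ε


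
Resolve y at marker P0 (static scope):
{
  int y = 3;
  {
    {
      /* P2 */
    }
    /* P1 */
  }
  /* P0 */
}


y declared in the same block as P0
y = 3


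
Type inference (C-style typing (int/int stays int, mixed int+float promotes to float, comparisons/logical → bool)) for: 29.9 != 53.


Operand types: float != int
Rule: comparison yields bool
Result type: bool


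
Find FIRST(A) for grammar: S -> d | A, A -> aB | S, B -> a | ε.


Per alternative of A: FIRST(aB) = {a}; FIRST(S) = {a, d}
FIRST(A) = {a, d}


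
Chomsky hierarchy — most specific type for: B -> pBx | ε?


Single nonterminal LHS, but p^n x^n is not regular
Classification: Type 2 (Context-Free)


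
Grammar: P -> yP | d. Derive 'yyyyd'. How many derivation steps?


Derivation: P => yP => yyP => yyyP => yyyyP => yyyyd
Steps: 5


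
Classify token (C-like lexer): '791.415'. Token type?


Pattern: digits with a decimal point
Type: FLOAT_LITERAL


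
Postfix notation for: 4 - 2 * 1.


* has higher precedence, evaluate 2*1 first
Postfix: 4 2 1 * -


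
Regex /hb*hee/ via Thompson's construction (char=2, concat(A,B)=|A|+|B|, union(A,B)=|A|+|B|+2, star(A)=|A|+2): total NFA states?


Syntax tree has 5 char leaf(s), 0 union(s), 1 star(s)
chars contribute 5×2 = 10; each union adds +2; each star adds +2
Total: 10 + 0 + 2 = 12 states


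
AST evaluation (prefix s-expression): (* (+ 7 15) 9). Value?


Evaluate inner: (+ 7 15) = 22
Evaluate root: (* 22 9) = 198
Result: 198


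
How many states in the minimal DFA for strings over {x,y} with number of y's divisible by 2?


Track (count of y) mod 2: states 0..1, accept at 0
Minimal DFA: 2 states


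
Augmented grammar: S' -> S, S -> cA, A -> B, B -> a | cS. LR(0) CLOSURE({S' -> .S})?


Start: S' -> .S
For each item with dot before a nonterminal B, add B -> .γ for every B-production
Closure: [S' -> .S, S -> .cA]


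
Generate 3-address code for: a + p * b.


Break into single-operator statements:
t1 = p * b
t2 = a + t1


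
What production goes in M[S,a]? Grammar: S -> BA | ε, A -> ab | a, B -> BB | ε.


For [S, a]: 'a' ∈ FIRST(BA)
Entry: S -> BA


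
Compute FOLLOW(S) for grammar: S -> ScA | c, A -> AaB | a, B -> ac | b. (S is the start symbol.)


$ ∈ FOLLOW(S). For each A -> αBβ: add FIRST(β)\{ε} to FOLLOW(B); if β nullable, add FOLLOW(A).
FOLLOW(S) = {$, c}


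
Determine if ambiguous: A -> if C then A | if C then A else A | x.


dangling else: 'if C then if C then x else x' parses two ways
Ambiguous


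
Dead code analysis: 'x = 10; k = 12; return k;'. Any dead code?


x is assigned but never read
Dead: 'x = 10'


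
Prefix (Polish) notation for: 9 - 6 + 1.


left-to-right (same/higher precedence on left): tree is (+ (- 9 6) 1)
Prefix: + - 9 6 1


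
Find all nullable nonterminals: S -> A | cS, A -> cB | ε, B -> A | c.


A nonterminal is nullable iff some alternative derives ε (directly, or every symbol in it is nullable)
Nullable: {A, B, S}


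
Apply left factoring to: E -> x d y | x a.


Common prefix: 'x'
Factored: E -> x E', E' -> d y | a


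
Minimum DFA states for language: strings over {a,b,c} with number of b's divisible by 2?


Track (count of b) mod 2: states 0..1, accept at 0
Minimal DFA: 2 states


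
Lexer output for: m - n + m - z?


Scan left to right, longest-match per lexeme
Tokens: ID(m), OP(-), ID(n), OP(+), ID(m), OP(-), ID(z)


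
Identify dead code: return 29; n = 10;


statement follows a return and is unreachable
Dead: 'n = 10'


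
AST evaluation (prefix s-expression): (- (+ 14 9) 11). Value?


Evaluate inner: (+ 14 9) = 23
Evaluate root: (- 23 11) = 12
Result: 12


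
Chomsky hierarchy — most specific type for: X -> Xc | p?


Left-linear: every RHS is a terminal or one nonterminal followed by a terminal
Classification: Type 3 (Regular)


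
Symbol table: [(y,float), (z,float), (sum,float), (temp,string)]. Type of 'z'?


Lookup 'z' → type float


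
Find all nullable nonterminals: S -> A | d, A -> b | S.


A nonterminal is nullable iff some alternative derives ε (directly, or every symbol in it is nullable)
Nullable: {}


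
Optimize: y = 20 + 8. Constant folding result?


20 + 8 = 28 at compile time
Optimized: y = 28


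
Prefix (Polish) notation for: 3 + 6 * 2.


'*' binds tighter: tree is (+ 3 (* 6 2))
Prefix: + 3 * 6 2


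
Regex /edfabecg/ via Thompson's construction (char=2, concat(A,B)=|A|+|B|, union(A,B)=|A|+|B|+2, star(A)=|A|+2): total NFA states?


Syntax tree has 8 char leaf(s), 0 union(s), 0 star(s)
chars contribute 8×2 = 16; each union adds +2; each star adds +2
Total: 16 + 0 + 0 = 16 states


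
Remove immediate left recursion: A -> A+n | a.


Left-recursive alternatives: A+n; non-recursive: a
Introduce A': A -> aA', A' -> +nA' | ε


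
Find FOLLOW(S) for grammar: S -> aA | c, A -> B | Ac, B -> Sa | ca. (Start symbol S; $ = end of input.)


$ ∈ FOLLOW(S). For each A -> αBβ: add FIRST(β)\{ε} to FOLLOW(B); if β nullable, add FOLLOW(A).
FOLLOW(S) = {$, a}


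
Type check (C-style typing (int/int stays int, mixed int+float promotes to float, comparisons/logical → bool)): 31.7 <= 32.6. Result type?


Operand types: float <= float
Rule: comparison yields bool
Result type: bool


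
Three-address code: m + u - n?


Break into single-operator statements:
t1 = m + u
t2 = t1 - n


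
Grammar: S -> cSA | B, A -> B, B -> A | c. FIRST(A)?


Per alternative of A: FIRST(B) = {c}
FIRST(A) = {c}


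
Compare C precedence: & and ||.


'&' is bitwise AND (level 5); '||' is logical OR (level 1)
Higher level binds tighter
'&' has higher precedence than '||'


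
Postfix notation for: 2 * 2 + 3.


Left to right (same or higher precedence on left)
Postfix: 2 2 * 3 +


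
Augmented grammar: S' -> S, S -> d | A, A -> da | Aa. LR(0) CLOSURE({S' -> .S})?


Start: S' -> .S
For each item with dot before a nonterminal B, add B -> .γ for every B-production
Closure: [S' -> .S, S -> .d, S -> .A, A -> .da, A -> .Aa]


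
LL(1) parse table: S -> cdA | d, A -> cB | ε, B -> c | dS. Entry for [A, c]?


For [A, c]: 'c' ∈ FIRST(cB)
Entry: A -> cB


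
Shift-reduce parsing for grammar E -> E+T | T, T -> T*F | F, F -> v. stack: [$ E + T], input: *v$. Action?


'*' can extend T; shift to build T -> T*F
Action: shift


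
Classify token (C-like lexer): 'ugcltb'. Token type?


Pattern: letter/underscore followed by alphanumerics, not a keyword
Type: IDENTIFIER


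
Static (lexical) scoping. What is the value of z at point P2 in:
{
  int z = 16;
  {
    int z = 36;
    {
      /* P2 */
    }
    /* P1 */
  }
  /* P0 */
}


P2's block does not declare z; resolves to the enclosing declaration at depth 1
z = 36


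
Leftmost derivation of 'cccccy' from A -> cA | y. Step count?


Derivation: A => cA => ccA => cccA => ccccA => cccccA => cccccy
Steps: 6


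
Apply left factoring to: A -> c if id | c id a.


Common prefix: 'c'
Factored: A -> c A', A' -> if id | id a


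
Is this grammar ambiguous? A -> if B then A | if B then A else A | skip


dangling else: 'if B then if B then skip else skip' parses two ways
Ambiguous


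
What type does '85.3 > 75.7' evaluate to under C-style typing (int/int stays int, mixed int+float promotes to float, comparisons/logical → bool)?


Operand types: float > float
Rule: comparison yields bool
Result type: bool


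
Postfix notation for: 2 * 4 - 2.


Left to right (same or higher precedence on left)
Postfix: 2 4 * 2 -


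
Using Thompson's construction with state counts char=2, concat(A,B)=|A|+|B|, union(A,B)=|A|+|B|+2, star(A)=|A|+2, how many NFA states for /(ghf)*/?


Syntax tree has 3 char leaf(s), 0 union(s), 1 star(s)
chars contribute 3×2 = 6; each union adds +2; each star adds +2
Total: 6 + 0 + 2 = 8 states


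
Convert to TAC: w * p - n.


Break into single-operator statements:
t1 = w * p
t2 = t1 - n


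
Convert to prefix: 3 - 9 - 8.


left-to-right (same/higher precedence on left): tree is (- (- 3 9) 8)
Prefix: - - 3 9 8


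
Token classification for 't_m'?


Pattern: letter/underscore followed by alphanumerics, not a keyword
Type: IDENTIFIER


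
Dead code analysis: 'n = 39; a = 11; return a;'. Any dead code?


n is assigned but never read
Dead: 'n = 39'


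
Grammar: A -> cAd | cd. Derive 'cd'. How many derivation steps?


Derivation: A => cd
Steps: 1


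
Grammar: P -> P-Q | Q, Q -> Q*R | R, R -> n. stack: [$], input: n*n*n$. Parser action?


no handle on stack; shift 'n'
Action: shift


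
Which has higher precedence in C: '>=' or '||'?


'>=' is relational (level 7); '||' is logical OR (level 1)
Higher level binds tighter
'>=' has higher precedence than '||'


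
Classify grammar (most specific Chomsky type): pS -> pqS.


LHS has context (more than one symbol) and |LHS| ≤ |RHS|
Classification: Type 1 (Context-Sensitive)


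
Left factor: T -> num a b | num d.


Common prefix: 'num'
Factored: T -> num T', T' -> a b | d


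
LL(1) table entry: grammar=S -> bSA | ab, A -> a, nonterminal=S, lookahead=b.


For [S, b]: 'b' ∈ FIRST(bSA)
Entry: S -> bSA


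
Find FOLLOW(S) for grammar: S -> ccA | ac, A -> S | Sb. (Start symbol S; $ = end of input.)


$ ∈ FOLLOW(S). For each A -> αBβ: add FIRST(β)\{ε} to FOLLOW(B); if β nullable, add FOLLOW(A).
FOLLOW(S) = {$, b}


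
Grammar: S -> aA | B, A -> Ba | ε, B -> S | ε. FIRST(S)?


Per alternative of S: FIRST(aA) = {a}; FIRST(B) = {a, ε}
FIRST(S) = {a, ε}


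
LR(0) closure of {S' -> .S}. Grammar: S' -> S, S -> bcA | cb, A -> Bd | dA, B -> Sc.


Start: S' -> .S
For each item with dot before a nonterminal B, add B -> .γ for every B-production
Closure: [S' -> .S, S -> .bcA, S -> .cb]


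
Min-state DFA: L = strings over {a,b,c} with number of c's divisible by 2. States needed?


Track (count of c) mod 2: states 0..1, accept at 0
Minimal DFA: 2 states


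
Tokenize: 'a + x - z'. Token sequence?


Scan left to right, longest-match per lexeme
Tokens: ID(a), OP(+), ID(x), OP(-), ID(z)


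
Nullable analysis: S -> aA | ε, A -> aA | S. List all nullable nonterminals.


A nonterminal is nullable iff some alternative derives ε (directly, or every symbol in it is nullable)
Nullable: {A, S}


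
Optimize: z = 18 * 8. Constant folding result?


18 * 8 = 144 at compile time
Optimized: z = 144


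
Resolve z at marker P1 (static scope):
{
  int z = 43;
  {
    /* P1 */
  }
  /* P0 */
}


P1's block does not declare z; resolves to the enclosing declaration at depth 0
z = 43


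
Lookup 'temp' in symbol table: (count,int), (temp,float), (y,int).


Lookup 'temp' → type float


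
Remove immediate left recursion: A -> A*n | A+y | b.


Left-recursive alternatives: A*n, A+y; non-recursive: b
Introduce A': A -> bA', A' -> *nA' | +yA' | ε


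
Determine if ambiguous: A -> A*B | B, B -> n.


precedence layered via separate nonterminal B: deterministic
Unambiguous


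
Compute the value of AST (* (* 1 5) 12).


Evaluate inner: (* 1 5) = 5
Evaluate root: (* 5 12) = 60
Result: 60


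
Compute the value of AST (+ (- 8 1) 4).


Evaluate inner: (- 8 1) = 7
Evaluate root: (+ 7 4) = 11
Result: 11


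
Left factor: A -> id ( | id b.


Common prefix: 'id'
Factored: A -> id A', A' -> ( | b


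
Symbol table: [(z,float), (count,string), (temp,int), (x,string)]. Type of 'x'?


Lookup 'x' → type string


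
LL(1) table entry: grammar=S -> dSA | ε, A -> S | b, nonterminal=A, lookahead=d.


For [A, d]: 'd' ∈ FIRST(S)
Entry: A -> S


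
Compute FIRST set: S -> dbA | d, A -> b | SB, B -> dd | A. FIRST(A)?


Per alternative of A: FIRST(b) = {b}; FIRST(SB) = {d}
FIRST(A) = {b, d}


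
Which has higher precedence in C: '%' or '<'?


'%' is multiplicative (level 10); '<' is relational (level 7)
Higher level binds tighter
'%' has higher precedence than '<'


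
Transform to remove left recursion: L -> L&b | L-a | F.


Left-recursive alternatives: L&b, L-a; non-recursive: F
Introduce L': L -> FL', L' -> &bL' | -aL' | ε


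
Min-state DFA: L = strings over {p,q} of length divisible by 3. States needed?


Track length mod 3: states 0..2, accept at 0
Minimal DFA: 3 states


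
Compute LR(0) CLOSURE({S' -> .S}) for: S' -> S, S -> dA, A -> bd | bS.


Start: S' -> .S
For each item with dot before a nonterminal B, add B -> .γ for every B-production
Closure: [S' -> .S, S -> .dA]


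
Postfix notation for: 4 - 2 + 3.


Left to right (same or higher precedence on left)
Postfix: 4 2 - 3 +


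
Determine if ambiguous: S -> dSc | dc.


balanced d^n…c^n: each string has a unique parse
Unambiguous


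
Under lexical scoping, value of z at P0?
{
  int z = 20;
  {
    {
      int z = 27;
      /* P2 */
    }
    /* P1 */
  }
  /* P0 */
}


z declared in the same block as P0
z = 20


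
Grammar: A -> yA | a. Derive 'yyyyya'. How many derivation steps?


Derivation: A => yA => yyA => yyyA => yyyyA => yyyyyA => yyyyya
Steps: 6


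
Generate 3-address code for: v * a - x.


Break into single-operator statements:
t1 = v * a
t2 = t1 - x


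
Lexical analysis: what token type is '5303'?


Pattern: digits only
Type: INTEGER_LITERAL


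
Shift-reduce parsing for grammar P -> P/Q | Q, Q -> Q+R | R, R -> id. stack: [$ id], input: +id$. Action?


'id' on top is the handle for R -> id
Action: reduce (R -> id)


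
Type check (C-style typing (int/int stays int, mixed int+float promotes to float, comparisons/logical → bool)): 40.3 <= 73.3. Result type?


Operand types: float <= float
Rule: comparison yields bool
Result type: bool


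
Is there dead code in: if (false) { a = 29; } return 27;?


condition is constant false, so the whole block is unreachable
Dead: 'if (false) { a = 29; }'


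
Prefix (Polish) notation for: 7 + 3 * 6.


'*' binds tighter: tree is (+ 7 (* 3 6))
Prefix: + 7 * 3 6


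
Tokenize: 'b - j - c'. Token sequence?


Scan left to right, longest-match per lexeme
Tokens: ID(b), OP(-), ID(j), OP(-), ID(c)


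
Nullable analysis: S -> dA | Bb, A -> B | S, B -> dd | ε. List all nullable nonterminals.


A nonterminal is nullable iff some alternative derives ε (directly, or every symbol in it is nullable)
Nullable: {A, B}


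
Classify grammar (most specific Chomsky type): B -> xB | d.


Right-linear: every RHS is a terminal or a terminal followed by one nonterminal
Classification: Type 3 (Regular)


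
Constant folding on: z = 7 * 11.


7 * 11 = 77 at compile time
Optimized: z = 77


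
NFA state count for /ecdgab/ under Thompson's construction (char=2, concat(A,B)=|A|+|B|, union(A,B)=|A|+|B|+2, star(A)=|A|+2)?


Syntax tree has 6 char leaf(s), 0 union(s), 0 star(s)
chars contribute 6×2 = 12; each union adds +2; each star adds +2
Total: 12 + 0 + 0 = 12 states


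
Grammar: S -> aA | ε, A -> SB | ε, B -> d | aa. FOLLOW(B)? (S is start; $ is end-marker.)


$ ∈ FOLLOW(S). For each A -> αBβ: add FIRST(β)\{ε} to FOLLOW(B); if β nullable, add FOLLOW(A).
FOLLOW(B) = {$, a, d}


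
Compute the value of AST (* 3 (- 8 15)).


Evaluate inner: (- 8 15) = -7
Evaluate root: (* 3 -7) = -21
Result: -21


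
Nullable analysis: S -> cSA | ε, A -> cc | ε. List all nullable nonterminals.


A nonterminal is nullable iff some alternative derives ε (directly, or every symbol in it is nullable)
Nullable: {A, S}


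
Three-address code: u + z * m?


Break into single-operator statements:
t1 = z * m
t2 = u + t1


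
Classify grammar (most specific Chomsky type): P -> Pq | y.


Left-linear: every RHS is a terminal or one nonterminal followed by a terminal
Classification: Type 3 (Regular)


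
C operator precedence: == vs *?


'*' is multiplicative (level 10); '==' is equality (level 6)
Higher level binds tighter
'*' has higher precedence than '=='


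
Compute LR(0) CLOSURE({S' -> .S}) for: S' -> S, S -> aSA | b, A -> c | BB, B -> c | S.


Start: S' -> .S
For each item with dot before a nonterminal B, add B -> .γ for every B-production
Closure: [S' -> .S, S -> .aSA, S -> .b]


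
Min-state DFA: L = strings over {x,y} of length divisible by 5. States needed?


Track length mod 5: states 0..4, accept at 0
Minimal DFA: 5 states


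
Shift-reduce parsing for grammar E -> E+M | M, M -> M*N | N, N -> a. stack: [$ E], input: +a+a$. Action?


shift '+' to continue E -> E+M
Action: shift


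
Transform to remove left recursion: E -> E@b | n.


Left-recursive alternatives: E@b; non-recursive: n
Introduce E': E -> nE', E' -> @bE' | ε


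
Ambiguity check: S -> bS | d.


right-linear, alternatives start with distinct terminals 'b' vs 'd': unique leftmost derivation
Unambiguous


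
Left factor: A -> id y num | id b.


Common prefix: 'id'
Factored: A -> id A', A' -> y num | b


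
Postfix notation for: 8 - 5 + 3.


Left to right (same or higher precedence on left)
Postfix: 8 5 - 3 +


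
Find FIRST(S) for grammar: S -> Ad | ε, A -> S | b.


Per alternative of S: FIRST(Ad) = {b, d}; FIRST(ε) = {ε}
FIRST(S) = {b, d, ε}


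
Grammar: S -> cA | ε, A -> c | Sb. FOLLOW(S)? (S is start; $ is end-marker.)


$ ∈ FOLLOW(S). For each A -> αBβ: add FIRST(β)\{ε} to FOLLOW(B); if β nullable, add FOLLOW(A).
FOLLOW(S) = {$, b}


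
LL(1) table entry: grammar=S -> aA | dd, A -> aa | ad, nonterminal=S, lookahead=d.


For [S, d]: 'd' ∈ FIRST(dd)
Entry: S -> dd


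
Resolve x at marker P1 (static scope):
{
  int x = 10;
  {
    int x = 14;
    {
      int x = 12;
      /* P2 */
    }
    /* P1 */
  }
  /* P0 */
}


x declared in the same block as P1
x = 14


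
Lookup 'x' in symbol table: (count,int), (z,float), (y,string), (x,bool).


Lookup 'x' → type bool


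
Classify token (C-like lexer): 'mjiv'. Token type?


Pattern: letter/underscore followed by alphanumerics, not a keyword
Type: IDENTIFIER


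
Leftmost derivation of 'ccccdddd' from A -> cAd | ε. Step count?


Derivation: A => cAd => ccAdd => cccAddd => ccccAdddd => ccccdddd
Steps: 5


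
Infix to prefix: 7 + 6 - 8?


left-to-right (same/higher precedence on left): tree is (- (+ 7 6) 8)
Prefix: - + 7 6 8


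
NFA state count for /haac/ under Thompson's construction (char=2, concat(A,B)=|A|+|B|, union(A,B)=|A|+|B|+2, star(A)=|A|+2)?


Syntax tree has 4 char leaf(s), 0 union(s), 0 star(s)
chars contribute 4×2 = 8; each union adds +2; each star adds +2
Total: 8 + 0 + 0 = 8 states


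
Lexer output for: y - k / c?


Scan left to right, longest-match per lexeme
Tokens: ID(y), OP(-), ID(k), OP(/), ID(c)


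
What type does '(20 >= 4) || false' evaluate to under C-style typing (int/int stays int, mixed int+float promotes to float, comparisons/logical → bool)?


Operand types: bool || bool
Rule: logical operators take bool operands and yield bool
Result type: bool


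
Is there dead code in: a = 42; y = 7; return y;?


a is assigned but never read
Dead: 'a = 42'


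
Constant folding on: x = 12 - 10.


12 - 10 = 2 at compile time
Optimized: x = 2


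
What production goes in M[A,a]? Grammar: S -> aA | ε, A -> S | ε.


For [A, a]: 'a' ∈ FIRST(S)
Entry: A -> S


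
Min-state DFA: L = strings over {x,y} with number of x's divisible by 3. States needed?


Track (count of x) mod 3: states 0..2, accept at 0
Minimal DFA: 3 states


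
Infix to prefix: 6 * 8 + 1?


left-to-right (same/higher precedence on left): tree is (+ (* 6 8) 1)
Prefix: + * 6 8 1


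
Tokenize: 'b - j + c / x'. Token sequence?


Scan left to right, longest-match per lexeme
Tokens: ID(b), OP(-), ID(j), OP(+), ID(c), OP(/), ID(x)


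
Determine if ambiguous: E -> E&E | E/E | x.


'x&x/x' has two parse trees (no precedence encoded between & and /)
Ambiguous


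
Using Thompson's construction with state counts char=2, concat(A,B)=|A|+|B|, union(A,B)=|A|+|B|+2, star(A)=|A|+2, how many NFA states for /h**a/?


Syntax tree has 2 char leaf(s), 0 union(s), 2 star(s)
chars contribute 2×2 = 4; each union adds +2; each star adds +2
Total: 4 + 0 + 4 = 8 states


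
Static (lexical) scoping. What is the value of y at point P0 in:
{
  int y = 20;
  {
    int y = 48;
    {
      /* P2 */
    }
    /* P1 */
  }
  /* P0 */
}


y declared in the same block as P0
y = 20


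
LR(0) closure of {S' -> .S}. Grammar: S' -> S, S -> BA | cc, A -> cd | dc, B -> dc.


Start: S' -> .S
For each item with dot before a nonterminal B, add B -> .γ for every B-production
Closure: [S' -> .S, S -> .BA, S -> .cc, B -> .dc]


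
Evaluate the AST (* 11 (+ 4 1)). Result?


Evaluate inner: (+ 4 1) = 5
Evaluate root: (* 11 5) = 55
Result: 55


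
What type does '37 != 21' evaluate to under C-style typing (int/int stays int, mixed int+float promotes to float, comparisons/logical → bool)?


Operand types: int != int
Rule: comparison yields bool
Result type: bool


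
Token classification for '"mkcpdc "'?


Pattern: double-quoted sequence
Type: STRING_LITERAL


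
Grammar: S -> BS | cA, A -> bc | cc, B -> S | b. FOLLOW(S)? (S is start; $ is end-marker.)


$ ∈ FOLLOW(S). For each A -> αBβ: add FIRST(β)\{ε} to FOLLOW(B); if β nullable, add FOLLOW(A).
FOLLOW(S) = {$, b, c}


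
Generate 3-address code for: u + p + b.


Break into single-operator statements:
t1 = u + p
t2 = t1 + b


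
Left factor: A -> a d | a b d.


Common prefix: 'a'
Factored: A -> a A', A' -> d | b d


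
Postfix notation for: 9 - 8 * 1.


* has higher precedence, evaluate 8*1 first
Postfix: 9 8 1 * -


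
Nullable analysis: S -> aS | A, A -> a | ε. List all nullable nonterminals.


A nonterminal is nullable iff some alternative derives ε (directly, or every symbol in it is nullable)
Nullable: {A, S}


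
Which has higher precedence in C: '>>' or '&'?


'>>' is shift (level 8); '&' is bitwise AND (level 5)
Higher level binds tighter
'>>' has higher precedence than '&'


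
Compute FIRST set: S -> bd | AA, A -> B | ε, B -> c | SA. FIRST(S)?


Per alternative of S: FIRST(bd) = {b}; FIRST(AA) = {b, c, ε}
FIRST(S) = {b, c, ε}


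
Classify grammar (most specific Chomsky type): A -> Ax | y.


Left-linear: every RHS is a terminal or one nonterminal followed by a terminal
Classification: Type 3 (Regular)


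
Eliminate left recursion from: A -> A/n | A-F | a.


Left-recursive alternatives: A/n, A-F; non-recursive: a
Introduce A': A -> aA', A' -> /nA' | -FA' | ε


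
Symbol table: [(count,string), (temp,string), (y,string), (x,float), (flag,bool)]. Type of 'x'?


Lookup 'x' → type float


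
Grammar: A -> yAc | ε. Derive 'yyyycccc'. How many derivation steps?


Derivation: A => yAc => yyAcc => yyyAccc => yyyyAcccc => yyyycccc
Steps: 5


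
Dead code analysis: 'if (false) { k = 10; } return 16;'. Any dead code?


condition is constant false, so the whole block is unreachable
Dead: 'if (false) { k = 10; }'


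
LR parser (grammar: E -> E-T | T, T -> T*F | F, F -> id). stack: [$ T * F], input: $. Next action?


handle 'T*F' on top
Action: reduce (T -> T*F)


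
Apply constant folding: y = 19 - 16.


19 - 16 = 3 at compile time
Optimized: y = 3


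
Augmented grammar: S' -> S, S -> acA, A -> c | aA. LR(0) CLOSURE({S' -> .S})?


Start: S' -> .S
For each item with dot before a nonterminal B, add B -> .γ for every B-production
Closure: [S' -> .S, S -> .acA]


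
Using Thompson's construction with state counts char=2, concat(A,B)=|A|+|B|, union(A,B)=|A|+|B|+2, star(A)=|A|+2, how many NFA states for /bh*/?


Syntax tree has 2 char leaf(s), 0 union(s), 1 star(s)
chars contribute 2×2 = 4; each union adds +2; each star adds +2
Total: 4 + 0 + 2 = 6 states


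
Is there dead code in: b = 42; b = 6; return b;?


first assignment to b is overwritten before any read
Dead: 'b = 42'


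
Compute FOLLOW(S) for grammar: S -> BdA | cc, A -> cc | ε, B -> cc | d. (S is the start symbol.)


$ ∈ FOLLOW(S). For each A -> αBβ: add FIRST(β)\{ε} to FOLLOW(B); if β nullable, add FOLLOW(A).
FOLLOW(S) = {$}


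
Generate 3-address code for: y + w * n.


Break into single-operator statements:
t1 = w * n
t2 = y + t1


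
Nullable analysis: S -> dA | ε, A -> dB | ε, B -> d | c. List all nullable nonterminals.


A nonterminal is nullable iff some alternative derives ε (directly, or every symbol in it is nullable)
Nullable: {A, S}


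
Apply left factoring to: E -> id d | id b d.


Common prefix: 'id'
Factored: E -> id E', E' -> d | b d


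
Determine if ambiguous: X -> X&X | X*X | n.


'n&n*n' has two parse trees (no precedence encoded between & and *)
Ambiguous


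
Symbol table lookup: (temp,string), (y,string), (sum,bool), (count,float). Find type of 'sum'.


Lookup 'sum' → type bool


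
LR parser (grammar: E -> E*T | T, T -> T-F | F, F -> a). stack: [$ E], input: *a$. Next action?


shift '*' to continue E -> E*T
Action: shift


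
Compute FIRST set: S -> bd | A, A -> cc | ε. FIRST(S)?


Per alternative of S: FIRST(bd) = {b}; FIRST(A) = {c, ε}
FIRST(S) = {b, c, ε}


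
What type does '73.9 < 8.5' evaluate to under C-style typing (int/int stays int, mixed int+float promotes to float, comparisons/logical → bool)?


Operand types: float < float
Rule: comparison yields bool
Result type: bool


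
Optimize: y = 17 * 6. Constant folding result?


17 * 6 = 102 at compile time
Optimized: y = 102


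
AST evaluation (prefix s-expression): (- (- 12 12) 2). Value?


Evaluate inner: (- 12 12) = 0
Evaluate root: (- 0 2) = -2
Result: -2


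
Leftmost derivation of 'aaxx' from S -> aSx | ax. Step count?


Derivation: S => aSx => aaxx
Steps: 2


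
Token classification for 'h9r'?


Pattern: letter/underscore followed by alphanumerics, not a keyword
Type: IDENTIFIER


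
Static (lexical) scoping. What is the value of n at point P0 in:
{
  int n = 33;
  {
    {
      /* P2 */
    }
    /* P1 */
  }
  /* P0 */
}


n declared in the same block as P0
n = 33


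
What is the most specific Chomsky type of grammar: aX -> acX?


LHS has context (more than one symbol) and |LHS| ≤ |RHS|
Classification: Type 1 (Context-Sensitive)


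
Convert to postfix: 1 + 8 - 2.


Left to right (same or higher precedence on left)
Postfix: 1 8 + 2 -


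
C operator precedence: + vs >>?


'+' is additive (level 9); '>>' is shift (level 8)
Higher level binds tighter
'+' has higher precedence than '>>'


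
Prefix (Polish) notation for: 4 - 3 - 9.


left-to-right (same/higher precedence on left): tree is (- (- 4 3) 9)
Prefix: - - 4 3 9


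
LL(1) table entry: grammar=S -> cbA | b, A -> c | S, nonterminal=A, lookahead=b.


For [A, b]: 'b' ∈ FIRST(S)
Entry: A -> S


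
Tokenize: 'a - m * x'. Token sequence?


Scan left to right, longest-match per lexeme
Tokens: ID(a), OP(-), ID(m), OP(*), ID(x)


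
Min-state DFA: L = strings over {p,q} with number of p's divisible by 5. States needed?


Track (count of p) mod 5: states 0..4, accept at 0
Minimal DFA: 5 states


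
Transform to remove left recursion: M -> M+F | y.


Left-recursive alternatives: M+F; non-recursive: y
Introduce M': M -> yM', M' -> +FM' | ε


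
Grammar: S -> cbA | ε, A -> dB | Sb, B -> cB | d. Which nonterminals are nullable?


A nonterminal is nullable iff some alternative derives ε (directly, or every symbol in it is nullable)
Nullable: {S}


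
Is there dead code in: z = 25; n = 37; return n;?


z is assigned but never read
Dead: 'z = 25'


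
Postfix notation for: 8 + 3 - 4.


Left to right (same or higher precedence on left)
Postfix: 8 3 + 4 -


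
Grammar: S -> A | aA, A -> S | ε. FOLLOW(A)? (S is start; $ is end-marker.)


$ ∈ FOLLOW(S). For each A -> αBβ: add FIRST(β)\{ε} to FOLLOW(B); if β nullable, add FOLLOW(A).
FOLLOW(A) = {$}


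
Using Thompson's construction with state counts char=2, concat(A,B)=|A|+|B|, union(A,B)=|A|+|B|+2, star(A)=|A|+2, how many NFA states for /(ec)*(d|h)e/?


Syntax tree has 5 char leaf(s), 1 union(s), 1 star(s)
chars contribute 5×2 = 10; each union adds +2; each star adds +2
Total: 10 + 2 + 2 = 14 states


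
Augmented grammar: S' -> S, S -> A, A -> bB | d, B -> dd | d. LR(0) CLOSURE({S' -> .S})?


Start: S' -> .S
For each item with dot before a nonterminal B, add B -> .γ for every B-production
Closure: [S' -> .S, S -> .A, A -> .bB, A -> .d]


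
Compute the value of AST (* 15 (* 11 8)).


Evaluate inner: (* 11 8) = 88
Evaluate root: (* 15 88) = 1320
Result: 1320


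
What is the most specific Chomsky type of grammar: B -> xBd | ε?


Single nonterminal LHS, but x^n d^n is not regular
Classification: Type 2 (Context-Free)


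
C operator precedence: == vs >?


'>' is relational (level 7); '==' is equality (level 6)
Higher level binds tighter
'>' has higher precedence than '=='


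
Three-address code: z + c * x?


Break into single-operator statements:
t1 = c * x
t2 = z + t1


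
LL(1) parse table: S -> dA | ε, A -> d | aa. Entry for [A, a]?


For [A, a]: 'a' ∈ FIRST(aa)
Entry: A -> aa


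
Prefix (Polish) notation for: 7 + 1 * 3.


'*' binds tighter: tree is (+ 7 (* 1 3))
Prefix: + 7 * 1 3


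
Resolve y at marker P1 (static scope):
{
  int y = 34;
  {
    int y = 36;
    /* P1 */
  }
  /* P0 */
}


y declared in the same block as P1
y = 36


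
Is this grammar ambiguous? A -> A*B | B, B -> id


precedence layered via separate nonterminal B: deterministic
Unambiguous


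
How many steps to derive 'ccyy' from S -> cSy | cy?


Derivation: S => cSy => ccyy
Steps: 2


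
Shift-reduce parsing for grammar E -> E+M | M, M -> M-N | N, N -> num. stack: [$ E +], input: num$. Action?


no handle ('E+' is not any RHS); shift 'num'
Action: shift


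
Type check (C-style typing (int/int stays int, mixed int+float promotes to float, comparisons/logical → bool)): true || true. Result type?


Operand types: bool || bool
Rule: logical operators take bool operands and yield bool
Result type: bool


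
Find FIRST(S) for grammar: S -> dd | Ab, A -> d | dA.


Per alternative of S: FIRST(dd) = {d}; FIRST(Ab) = {d}
FIRST(S) = {d}


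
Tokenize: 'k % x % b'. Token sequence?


Scan left to right, longest-match per lexeme
Tokens: ID(k), OP(%), ID(x), OP(%), ID(b)


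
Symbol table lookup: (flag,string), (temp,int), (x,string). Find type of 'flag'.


Lookup 'flag' → type string


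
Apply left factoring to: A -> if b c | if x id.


Common prefix: 'if'
Factored: A -> if A', A' -> b c | x id


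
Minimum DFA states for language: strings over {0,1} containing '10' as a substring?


KMP-style automaton: 2 progress states + 1 absorbing accept = 3
Minimal DFA: 3 states


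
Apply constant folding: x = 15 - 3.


15 - 3 = 12 at compile time
Optimized: x = 12


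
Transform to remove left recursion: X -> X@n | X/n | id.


Left-recursive alternatives: X@n, X/n; non-recursive: id
Introduce X': X -> idX', X' -> @nX' | /nX' | ε


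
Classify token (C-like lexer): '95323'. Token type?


Pattern: digits only
Type: INTEGER_LITERAL


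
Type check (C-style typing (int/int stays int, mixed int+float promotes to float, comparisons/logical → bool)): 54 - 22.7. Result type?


Operand types: int - float
Rule: mixed int/float promotes to float; int/int stays int
Result type: float


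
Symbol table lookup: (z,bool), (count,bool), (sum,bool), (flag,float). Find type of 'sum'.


Lookup 'sum' → type bool


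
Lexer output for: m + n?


Scan left to right, longest-match per lexeme
Tokens: ID(m), OP(+), ID(n)


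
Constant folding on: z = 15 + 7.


15 + 7 = 22 at compile time
Optimized: z = 22


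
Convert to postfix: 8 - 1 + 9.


Left to right (same or higher precedence on left)
Postfix: 8 1 - 9 +


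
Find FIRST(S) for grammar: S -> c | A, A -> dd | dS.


Per alternative of S: FIRST(c) = {c}; FIRST(A) = {d}
FIRST(S) = {c, d}


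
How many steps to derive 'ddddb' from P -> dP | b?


Derivation: P => dP => ddP => dddP => ddddP => ddddb
Steps: 5


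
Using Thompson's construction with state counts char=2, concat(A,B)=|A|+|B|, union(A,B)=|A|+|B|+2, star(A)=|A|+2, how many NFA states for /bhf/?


Syntax tree has 3 char leaf(s), 0 union(s), 0 star(s)
chars contribute 3×2 = 6; each union adds +2; each star adds +2
Total: 6 + 0 + 0 = 6 states


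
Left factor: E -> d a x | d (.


Common prefix: 'd'
Factored: E -> d E', E' -> a x | (


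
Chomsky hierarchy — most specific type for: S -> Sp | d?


Left-linear: every RHS is a terminal or one nonterminal followed by a terminal
Classification: Type 3 (Regular)


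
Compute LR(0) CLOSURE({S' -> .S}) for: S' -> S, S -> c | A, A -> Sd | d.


Start: S' -> .S
For each item with dot before a nonterminal B, add B -> .γ for every B-production
Closure: [S' -> .S, S -> .c, S -> .A, A -> .Sd, A -> .d]


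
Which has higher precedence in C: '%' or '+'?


'%' is multiplicative (level 10); '+' is additive (level 9)
Higher level binds tighter
'%' has higher precedence than '+'


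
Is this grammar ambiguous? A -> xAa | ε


balanced x^n…a^n: each string has a unique parse
Unambiguous


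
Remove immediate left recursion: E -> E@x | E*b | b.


Left-recursive alternatives: E@x, E*b; non-recursive: b
Introduce E': E -> bE', E' -> @xE' | *bE' | ε
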